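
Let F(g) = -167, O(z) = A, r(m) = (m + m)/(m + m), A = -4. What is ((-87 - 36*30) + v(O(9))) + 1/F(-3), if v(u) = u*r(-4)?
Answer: -195558/167 ≈ -1171.0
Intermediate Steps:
r(m) = 1 (r(m) = (2*m)/((2*m)) = (2*m)*(1/(2*m)) = 1)
O(z) = -4
v(u) = u (v(u) = u*1 = u)
((-87 - 36*30) + v(O(9))) + 1/F(-3) = ((-87 - 36*30) - 4) + 1/(-167) = ((-87 - 1080) - 4) - 1/167 = (-1167 - 4) - 1/167 = -1171 - 1/167 = -195558/167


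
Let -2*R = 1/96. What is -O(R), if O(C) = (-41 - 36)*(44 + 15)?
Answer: 4543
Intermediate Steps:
R = -1/192 (R = -½/96 = -½*1/96 = -1/192 ≈ -0.0052083)
O(C) = -4543 (O(C) = -77*59 = -4543)
-O(R) = -1*(-4543) = 4543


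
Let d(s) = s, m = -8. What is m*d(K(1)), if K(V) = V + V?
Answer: -16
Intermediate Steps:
K(V) = 2*V
m*d(K(1)) = -16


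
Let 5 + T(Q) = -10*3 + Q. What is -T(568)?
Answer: -533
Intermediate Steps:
T(Q) = -35 + Q (T(Q) = -5 + (-10*3 + Q) = -5 + (-30 + Q) = -35 + Q)
-T(568) = -(-35 + 568) = -1*533 = -533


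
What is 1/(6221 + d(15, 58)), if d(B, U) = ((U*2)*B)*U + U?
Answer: 1/107199 ≈ 9.3284e-6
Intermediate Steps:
d(B, U) = U + 2*B*U² (d(B, U) = ((2*U)*B)*U + U = (2*B*U)*U + U = 2*B*U² + U = U + 2*B*U²)
1/(6221 + d(15, 58)) = 1/(6221 + 58*(1 + 2*15*58)) = 1/(6221 + 58*(1 + 1740)) = 1/(6221 + 58*1741) = 1/(6221 + 100978) = 1/107199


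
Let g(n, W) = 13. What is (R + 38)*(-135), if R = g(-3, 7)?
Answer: -6885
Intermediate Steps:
R = 13
(R + 38)*(-135) = (13 + 38)*(-135) = 51*(-135) = -6885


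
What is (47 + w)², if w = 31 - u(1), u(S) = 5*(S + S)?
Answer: 4624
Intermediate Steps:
u(S) = 10*S (u(S) = 5*(2*S) = 10*S)
w = 21 (w = 31 - 10 = 21)
(47 + w)² = (47 + 21)² = 68² = 4624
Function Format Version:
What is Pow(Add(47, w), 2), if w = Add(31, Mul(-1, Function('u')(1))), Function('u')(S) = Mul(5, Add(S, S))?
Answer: 4624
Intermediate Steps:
Function('u')(S) = Mul(10, S) (Function('u')(S) = Mul(5, Mul(2, S)) = Mul(10, S))
w = 21 (w = Add(31, Mul(-1, Mul(10, 1))) = Add(31, Mul(-1, 10)) = Add(31, -10) = 21)
Pow(Add(47, w), 2) = Pow(Add(47, 21), 2) = Pow(68, 2) = 4624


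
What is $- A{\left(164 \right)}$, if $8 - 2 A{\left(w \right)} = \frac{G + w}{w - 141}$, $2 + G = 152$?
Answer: $\frac{65}{23} \approx 2.8261$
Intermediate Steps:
$G = 150$ ($G = -2 + 152 = 150$)
$A{\left(w \right)} = 4 - \frac{150 + w}{2 \left(-141 + w\right)}$ ($A{\left(w \right)} = 4 - \frac{\left(150 + w\right) \frac{1}{w - 141}}{2} = 4 - \frac{\left(150 + w\right) \frac{1}{-141 + w}}{2} = 4 - \frac{\frac{1}{-141 + w} \left(150 + w\right)}{2} = 4 - \frac{150 + w}{2 \left(-141 + w\right)}$)
$- A{\left(164 \right)} = - \frac{-1278 + 7 \cdot 164}{2 \left(-141 + 164\right)} = - \frac{-1278 + 1148}{2 \cdot 23} = - \frac{-130}{2 \cdot 23} = \left(-1\right) \left(- \frac{65}{23}\right) = \frac{65}{23}$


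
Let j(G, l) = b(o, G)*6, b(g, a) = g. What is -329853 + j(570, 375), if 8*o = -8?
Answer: -329859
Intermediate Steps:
o = -1 (o = (⅛)*(-8) = -1)
j(G, l) = -6 (j(G, l) = -1*6 = -6)
-329853 + j(570, 375) = -329853 - 6 = -329859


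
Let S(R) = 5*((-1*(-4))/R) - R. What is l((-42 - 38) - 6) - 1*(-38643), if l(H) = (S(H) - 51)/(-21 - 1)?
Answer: 36554783/946 ≈ 38641.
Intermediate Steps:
S(R) = -R + 20/R (S(R) = 5*(4/R) - R = 20/R - R = -R + 20/R)
l(H) = 51/22 - 10/(11*H) + H/22 (l(H) = ((-H + 20/H) - 51)/(-21 - 1) = (-51 - H + 20/H)/(-22) = (-51 - H + 20/H)*(-1/22) = 51/22 - 10/(11*H) + H/22)
l((-42 - 38) - 6) - 1*(-38643) = (-20 + ((-42 - 38) - 6)² + 51*((-42 - 38) - 6))/(22*((-42 - 38) - 6)) - 1*(-38643) = (-20 + (-80 - 6)² + 51*(-80 - 6))/(22*(-80 - 6)) + 38643 = (1/22)*(-20 + (-86)² + 51*(-86))/(-86) + 38643 = (1/22)*(-1/86)*(-20 + 7396 - 4386) + 38643 = (1/22)*(-1/86)*2990 + 38643 = -1495/946 + 38643 = 36554783/946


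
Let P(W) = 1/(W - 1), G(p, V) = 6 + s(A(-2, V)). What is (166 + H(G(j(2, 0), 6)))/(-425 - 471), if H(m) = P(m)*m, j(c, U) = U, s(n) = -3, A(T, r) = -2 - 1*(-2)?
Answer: -335/1792 ≈ -0.18694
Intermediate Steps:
A(T, r) = 0 (A(T, r) = -2 + 2 = 0)
G(p, V) = 3 (G(p, V) = 6 - 3 = 3)
P(W) = 1/(-1 + W)
H(m) = m/(-1 + m)
(166 + H(G(j(2, 0), 6)))/(-425 - 471) = (166 + 3/(-1 + 3))/(-425 - 471) = (166 + 3/2)/(-896) = (166 + 3*(½))*(-1/896) = (166 + 3/2)*(-1/896) = (335/2)*(-1/896) = -335/1792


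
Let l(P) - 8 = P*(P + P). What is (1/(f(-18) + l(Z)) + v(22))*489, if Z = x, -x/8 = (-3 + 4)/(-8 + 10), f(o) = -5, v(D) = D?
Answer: 377019/35 ≈ 10772.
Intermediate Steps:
x = -4 (x = -8*(-3 + 4)/(-8 + 10) = -8/2 = -8*½ = -4)
Z = -4
l(P) = 8 + 2*P² (l(P) = 8 + P*(P + P) = 8 + P*(2*P) = 8 + 2*P²)
(1/(f(-18) + l(Z)) + v(22))*489 = (1/(-5 + (8 + 2*(-4)²)) + 22)*489 = (1/(-5 + (8 + 2*16)) + 22)*489 = (1/(-5 + (8 + 32)) + 22)*489 = (1/(-5 + 40) + 22)*489 = (1/35 + 22)*489 = (771/35)*489 = 377019/35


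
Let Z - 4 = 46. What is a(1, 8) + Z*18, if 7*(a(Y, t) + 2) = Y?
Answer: 6287/7 ≈ 898.14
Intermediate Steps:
Z = 50 (Z = 4 + 46 = 50)
a(Y, t) = -2 + Y/7
a(1, 8) + Z*18 = (-2 + (⅐)*1) + 50*18 = (-2 + ⅐) + 900 = -13/7 + 900 = 6287/7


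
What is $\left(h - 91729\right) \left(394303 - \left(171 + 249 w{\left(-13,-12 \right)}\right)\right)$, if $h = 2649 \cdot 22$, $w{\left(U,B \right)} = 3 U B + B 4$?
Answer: $-9685803952$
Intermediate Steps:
$w{\left(U,B \right)} = 4 B + 3 B U$ ($w{\left(U,B \right)} = 3 B U + 4 B = 4 B + 3 B U$)
$h = 58278$
$\left(h - 91729\right) \left(394303 - \left(171 + 249 w{\left(-13,-12 \right)}\right)\right) = \left(58278 - 91729\right) \left(394303 - \left(171 + 249 \left(- 12 \left(4 + 3 \left(-13\right)\right)\right)\right)\right) = - 33451 \left(394303 - \left(171 + 249 \left(- 12 \left(4 - 39\right)\right)\right)\right) = - 33451 \left(394303 - \left(171 + 249 \left(\left(-12\right) \left(-35\right)\right)\right)\right) = - 33451 \left(394303 - 104751\right) = \left(-33451\right) 289552 = -9685803952$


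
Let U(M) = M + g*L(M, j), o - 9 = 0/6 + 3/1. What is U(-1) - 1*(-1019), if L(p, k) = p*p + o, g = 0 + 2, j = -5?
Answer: 1044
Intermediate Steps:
o = 12 (o = 9 + (0/6 + 3/1) = 9 + (0*(1/6) + 3*1) = 9 + (0 + 3) = 9 + 3 = 12)
g = 2
L(p, k) = 12 + p**2 (L(p, k) = p*p + 12 = p**2 + 12 = 12 + p**2)
U(M) = 24 + M + 2*M**2 (U(M) = M + 2*(12 + M**2) = M + (24 + 2*M**2) = 24 + M + 2*M**2)
U(-1) - 1*(-1019) = (24 - 1 + 2*(-1)**2) - 1*(-1019) = (24 - 1 + 2*1) + 1019 = (24 - 1 + 2) + 1019 = 25 + 1019 = 1044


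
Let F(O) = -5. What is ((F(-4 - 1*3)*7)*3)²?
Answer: 11025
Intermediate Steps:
((F(-4 - 1*3)*7)*3)² = (-5*7*3)² = (-35*3)² = (-105)² = 11025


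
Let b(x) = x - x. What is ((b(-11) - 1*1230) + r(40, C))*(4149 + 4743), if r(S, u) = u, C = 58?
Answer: -10421424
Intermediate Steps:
b(x) = 0
((b(-11) - 1*1230) + r(40, C))*(4149 + 4743) = ((0 - 1*1230) + 58)*(4149 + 4743) = ((0 - 1230) + 58)*8892 = (-1230 + 58)*8892 = -1172*8892 = -10421424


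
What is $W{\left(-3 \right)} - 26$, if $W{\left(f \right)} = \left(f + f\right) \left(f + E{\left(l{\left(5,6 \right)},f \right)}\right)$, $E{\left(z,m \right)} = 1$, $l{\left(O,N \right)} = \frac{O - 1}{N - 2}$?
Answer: $-14$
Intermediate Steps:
$l{\left(O,N \right)} = \frac{-1 + O}{-2 + N}$
$W{\left(f \right)} = 2 f \left(1 + f\right)$ ($W{\left(f \right)} = \left(f + f\right) \left(f + 1\right) = 2 f \left(1 + f\right)$)
$W{\left(-3 \right)} - 26 = 2 \left(-3\right) \left(1 - 3\right) - 26 = 2 \left(-3\right) \left(-2\right) - 26 = 12 - 26 = -14$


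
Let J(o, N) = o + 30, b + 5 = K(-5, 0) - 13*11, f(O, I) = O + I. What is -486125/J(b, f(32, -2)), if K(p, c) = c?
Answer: 486125/118 ≈ 4119.7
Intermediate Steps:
f(O, I) = I + O
b = -148 (b = -5 + (0 - 13*11) = -5 + (0 - 143) = -5 - 143 = -148)
J(o, N) = 30 + o
-486125/J(b, f(32, -2)) = -486125/(30 - 148) = -486125/(-118) = -486125*(-1/118) = 486125/118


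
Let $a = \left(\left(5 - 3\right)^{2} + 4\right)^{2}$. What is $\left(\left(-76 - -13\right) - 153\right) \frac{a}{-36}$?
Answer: $384$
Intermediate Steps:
$a = 64$ ($a = \left(2^{2} + 4\right)^{2} = \left(4 + 4\right)^{2} = 8^{2} = 64$)
$\left(\left(-76 - -13\right) - 153\right) \frac{a}{-36} = \left(\left(-76 - -13\right) - 153\right) \frac{64}{-36} = \left(\left(-76 + 13\right) - 153\right) 64 \left(- \frac{1}{36}\right) = \left(-63 - 153\right) \left(- \frac{16}{9}\right) = \left(-216\right) \left(- \frac{16}{9}\right) = 384$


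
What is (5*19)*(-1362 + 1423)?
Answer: 5795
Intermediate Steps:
(5*19)*(-1362 + 1423) = 95*61 = 5795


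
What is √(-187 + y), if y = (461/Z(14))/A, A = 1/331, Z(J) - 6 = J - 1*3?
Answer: 2*√635001/17 ≈ 93.749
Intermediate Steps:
Z(J) = 3 + J (Z(J) = 6 + (J - 1*3) = 6 + (J - 3) = 6 + (-3 + J) = 3 + J)
A = 1/331 ≈ 0.0030211
y = 152591/17 (y = (461/(3 + 14))/(1/331) = (461/17)*331 = 152591/17 ≈ 8975.9)
√(-187 + y) = √(-187 + 152591/17) = √(149412/17) = 2*√635001/17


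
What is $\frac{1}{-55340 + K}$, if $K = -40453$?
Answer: $- \frac{1}{95793} \approx -1.0439 \cdot 10^{-5}$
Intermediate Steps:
$\frac{1}{-55340 + K} = \frac{1}{-55340 - 40453} = \frac{1}{-95793} = - \frac{1}{95793}$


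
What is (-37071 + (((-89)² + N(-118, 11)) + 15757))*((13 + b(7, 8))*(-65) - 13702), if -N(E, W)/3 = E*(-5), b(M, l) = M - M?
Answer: 220576161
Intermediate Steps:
b(M, l) = 0
N(E, W) = 15*E (N(E, W) = -3*E*(-5) = -(-15)*E = 15*E)
(-37071 + (((-89)² + N(-118, 11)) + 15757))*((13 + b(7, 8))*(-65) - 13702) = (-37071 + (((-89)² + 15*(-118)) + 15757))*((13 + 0)*(-65) - 13702) = (-37071 + ((7921 - 1770) + 15757))*(13*(-65) - 13702) = (-37071 + (6151 + 15757))*(-845 - 13702) = (-37071 + 21908)*(-14547) = -15163*(-14547) = 220576161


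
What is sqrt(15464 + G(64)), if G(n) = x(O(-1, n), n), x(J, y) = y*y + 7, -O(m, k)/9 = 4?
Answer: sqrt(19567) ≈ 139.88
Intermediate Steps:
O(m, k) = -36 (O(m, k) = -9*4 = -36)
x(J, y) = 7 + y**2 (x(J, y) = y**2 + 7 = 7 + y**2)
G(n) = 7 + n**2
sqrt(15464 + G(64)) = sqrt(15464 + (7 + 64**2)) = sqrt(15464 + (7 + 4096)) = sqrt(15464 + 4103) = sqrt(19567)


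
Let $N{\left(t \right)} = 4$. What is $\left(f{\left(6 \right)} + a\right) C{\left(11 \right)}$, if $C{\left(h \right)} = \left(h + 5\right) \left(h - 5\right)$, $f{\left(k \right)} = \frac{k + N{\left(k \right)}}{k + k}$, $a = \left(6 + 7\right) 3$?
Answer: $3824$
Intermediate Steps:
$a = 39$ ($a = 13 \cdot 3 = 39$)
$f{\left(k \right)} = \frac{4 + k}{2 k}$ ($f{\left(k \right)} = \frac{k + 4}{k + k} = \frac{4 + k}{2 k}$)
$C{\left(h \right)} = \left(-5 + h\right) \left(5 + h\right)$ ($C{\left(h \right)} = \left(5 + h\right) \left(-5 + h\right) = \left(-5 + h\right) \left(5 + h\right)$)
$\left(f{\left(6 \right)} + a\right) C{\left(11 \right)} = \left(\frac{4 + 6}{2 \cdot 6} + 39\right) \left(-25 + 11^{2}\right) = \left(\frac{1}{2} \cdot \frac{1}{6} \cdot 10 + 39\right) \left(-25 + 121\right) = \left(\frac{5}{6} + 39\right) 96 = \frac{239}{6} \cdot 96 = 3824$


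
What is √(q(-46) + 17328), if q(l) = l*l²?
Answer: 2*I*√20002 ≈ 282.86*I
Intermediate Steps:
q(l) = l³
√(q(-46) + 17328) = √((-46)³ + 17328) = √(-97336 + 17328) = √(-80008) = 2*I*√20002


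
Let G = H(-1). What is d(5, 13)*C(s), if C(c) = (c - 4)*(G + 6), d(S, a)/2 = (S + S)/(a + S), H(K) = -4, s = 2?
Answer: -40/9 ≈ -4.4444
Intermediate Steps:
G = -4
d(S, a) = 4*S/(S + a) (d(S, a) = 2*((S + S)/(a + S)) = 2*((2*S)/(S + a)) = 2*(2*S/(S + a)) = 4*S/(S + a))
C(c) = -8 + 2*c (C(c) = (c - 4)*(-4 + 6) = (-4 + c)*2 = -8 + 2*c)
d(5, 13)*C(s) = (4*5/(5 + 13))*(-8 + 2*2) = (4*5/18)*(-8 + 4) = (4*5*(1/18))*(-4) = (10/9)*(-4) = -40/9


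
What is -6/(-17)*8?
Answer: 48/17 ≈ 2.8235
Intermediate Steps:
-6/(-17)*8 = -(-1/17*6)*8 = -(-6)*8/17 = -1*(-48/17) = 48/17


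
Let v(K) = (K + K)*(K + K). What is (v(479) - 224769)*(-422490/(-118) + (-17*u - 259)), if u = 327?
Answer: -91487120915/59 ≈ -1.5506e+9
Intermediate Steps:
v(K) = 4*K² (v(K) = (2*K)*(2*K) = 4*K²)
(v(479) - 224769)*(-422490/(-118) + (-17*u - 259)) = (4*479² - 224769)*(-422490/(-118) + (-17*327 - 259)) = (4*229441 - 224769)*(-422490*(-1/118) + (-5559 - 259)) = (917764 - 224769)*(211245/59 - 5818) = 692995*(-132017/59) = -91487120915/59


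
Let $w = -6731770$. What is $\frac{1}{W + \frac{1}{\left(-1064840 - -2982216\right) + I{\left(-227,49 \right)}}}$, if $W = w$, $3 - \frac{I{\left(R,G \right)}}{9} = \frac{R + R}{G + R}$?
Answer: $- \frac{170646824}{1148755170398391} \approx -1.4855 \cdot 10^{-7}$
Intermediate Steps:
$I{\left(R,G \right)} = 27 - \frac{18 R}{G + R}$ ($I{\left(R,G \right)} = 27 - 9 \frac{R + R}{G + R} = 27 - 9 \frac{2 R}{G + R} = 27 - \frac{18 R}{G + R}$)
$W = -6731770$
$\frac{1}{W + \frac{1}{\left(-1064840 - -2982216\right) + I{\left(-227,49 \right)}}} = \frac{1}{-6731770 + \frac{1}{\left(-1064840 - -2982216\right) + \frac{9 \left(-227 + 3 \cdot 49\right)}{49 - 227}}} = \frac{1}{-6731770 + \frac{1}{\left(-1064840 + 2982216\right) + \frac{9 \left(-227 + 147\right)}{-178}}} = \frac{1}{-6731770 + \frac{1}{1917376 + 9 \left(- \frac{1}{178}\right) \left(-80\right)}} = \frac{1}{-6731770 + \frac{1}{1917376 + \frac{360}{89}}} = \frac{1}{-6731770 + \frac{1}{\frac{170646824}{89}}} = \frac{1}{-6731770 + \frac{89}{170646824}} = \frac{1}{- \frac{1148755170398391}{170646824}} = - \frac{170646824}{1148755170398391}$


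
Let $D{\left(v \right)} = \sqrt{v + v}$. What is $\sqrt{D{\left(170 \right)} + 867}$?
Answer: $\sqrt{867 + 2 \sqrt{85}} \approx 29.756$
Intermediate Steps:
$D{\left(v \right)} = \sqrt{2} \sqrt{v}$ ($D{\left(v \right)} = \sqrt{2 v} = \sqrt{2} \sqrt{v}$)
$\sqrt{D{\left(170 \right)} + 867} = \sqrt{\sqrt{2} \sqrt{170} + 867} = \sqrt{2 \sqrt{85} + 867} = \sqrt{867 + 2 \sqrt{85}}$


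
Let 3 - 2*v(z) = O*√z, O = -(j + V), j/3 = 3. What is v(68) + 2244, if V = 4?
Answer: 4491/2 + 13*√17 ≈ 2299.1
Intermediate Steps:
j = 9 (j = 3*3 = 9)
O = -13 (O = -(9 + 4) = -1*13 = -13)
v(z) = 3/2 + 13*√z/2 (v(z) = 3/2 - (-13)*√z/2 = 3/2 + 13*√z/2)
v(68) + 2244 = (3/2 + 13*√68/2) + 2244 = (3/2 + 13*(2*√17)/2) + 2244 = (3/2 + 13*√17) + 2244 = 4491/2 + 13*√17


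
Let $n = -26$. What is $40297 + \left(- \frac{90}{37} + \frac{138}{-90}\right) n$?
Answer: $\frac{22422061}{555} \approx 40400.0$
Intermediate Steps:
$40297 + \left(- \frac{90}{37} + \frac{138}{-90}\right) n = 40297 + \left(- \frac{90}{37} + \frac{138}{-90}\right) \left(-26\right) = 40297 + \left(\left(-90\right) \frac{1}{37} + 138 \left(- \frac{1}{90}\right)\right) \left(-26\right) = 40297 + \left(- \frac{90}{37} - \frac{23}{15}\right) \left(-26\right) = 40297 - - \frac{57226}{555} = 40297 + \frac{57226}{555} = \frac{22422061}{555}$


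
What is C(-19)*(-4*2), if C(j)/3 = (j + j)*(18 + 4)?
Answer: 20064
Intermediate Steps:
C(j) = 132*j (C(j) = 3*((j + j)*(18 + 4)) = 3*((2*j)*22) = 3*(44*j) = 132*j)
C(-19)*(-4*2) = (132*(-19))*(-4*2) = -2508*(-8) = 20064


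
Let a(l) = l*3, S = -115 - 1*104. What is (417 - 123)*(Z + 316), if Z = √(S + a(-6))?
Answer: 92904 + 294*I*√237 ≈ 92904.0 + 4526.1*I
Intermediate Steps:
S = -219 (S = -115 - 104 = -219)
a(l) = 3*l
Z = I*√237 (Z = √(-219 + 3*(-6)) = √(-219 - 18) = √(-237) = I*√237 ≈ 15.395*I)
(417 - 123)*(Z + 316) = (417 - 123)*(I*√237 + 316) = 294*(316 + I*√237) = 92904 + 294*I*√237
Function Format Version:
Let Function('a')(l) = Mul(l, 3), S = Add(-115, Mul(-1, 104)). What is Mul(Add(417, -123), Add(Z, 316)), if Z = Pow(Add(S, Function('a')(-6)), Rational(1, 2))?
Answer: Add(92904, Mul(294, I, Pow(237, Rational(1, 2)))) ≈ Add(92904., Mul(4526.1, I))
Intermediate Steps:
S = -219 (S = Add(-115, -104) = -219)
Function('a')(l) = Mul(3, l)
Z = Mul(I, Pow(237, Rational(1, 2))) (Z = Pow(Add(-219, Mul(3, -6)), Rational(1, 2)) = Pow(Add(-219, -18), Rational(1, 2)) = Pow(-237, Rational(1, 2)) = Mul(I, Pow(237, Rational(1, 2))) ≈ Mul(15.395, I))
Mul(Add(417, -123), Add(Z, 316)) = Mul(Add(417, -123), Add(Mul(I, Pow(237, Rational(1, 2))), 316)) = Mul(294, Add(316, Mul(I, Pow(237, Rational(1, 2))))) = Add(92904, Mul(294, I, Pow(237, Rational(1, 2))))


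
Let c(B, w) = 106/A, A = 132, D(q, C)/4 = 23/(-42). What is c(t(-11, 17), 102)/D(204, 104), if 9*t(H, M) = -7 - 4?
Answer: -371/1012 ≈ -0.36660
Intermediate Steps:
t(H, M) = -11/9 (t(H, M) = (-7 - 4)/9 = (⅑)*(-11) = -11/9)
D(q, C) = -46/21 (D(q, C) = 4*(23/(-42)) = 4*(23*(-1/42)) = 4*(-23/42) = -46/21)
c(B, w) = 53/66 (c(B, w) = 106/132 = 106*(1/132) = 53/66)
c(t(-11, 17), 102)/D(204, 104) = 53/(66*(-46/21)) = (53/66)*(-21/46) = -371/1012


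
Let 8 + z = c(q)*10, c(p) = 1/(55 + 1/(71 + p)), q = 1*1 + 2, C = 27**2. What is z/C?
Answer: -31828/2967759 ≈ -0.010725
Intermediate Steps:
C = 729
q = 3 (q = 1 + 2 = 3)
z = -31828/4071 (z = -8 + ((71 + 3)/(3906 + 55*3))*10 = -8 + (74/(3906 + 165))*10 = -8 + (74/4071)*10 = -8 + 740/4071 = -31828/4071 ≈ -7.8182)
z/C = -31828/4071/729 = -31828/4071*1/729 = -31828/2967759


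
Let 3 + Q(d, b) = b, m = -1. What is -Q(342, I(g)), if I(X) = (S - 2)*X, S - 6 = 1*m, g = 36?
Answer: -105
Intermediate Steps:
S = 5 (S = 6 + 1*(-1) = 6 - 1 = 5)
I(X) = 3*X (I(X) = (5 - 2)*X = 3*X)
Q(d, b) = -3 + b
-Q(342, I(g)) = -(-3 + 3*36) = -(-3 + 108) = -1*105 = -105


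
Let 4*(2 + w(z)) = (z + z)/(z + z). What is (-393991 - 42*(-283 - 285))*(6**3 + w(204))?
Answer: -317205695/4 ≈ -7.9301e+7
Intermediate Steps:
w(z) = -7/4 (w(z) = -2 + ((z + z)/(z + z))/4 = -2 + ((2*z)/((2*z)))/4 = -2 + ((2*z)*(1/(2*z)))/4 = -2 + (1/4)*1 = -2 + 1/4 = -7/4)
(-393991 - 42*(-283 - 285))*(6**3 + w(204)) = (-393991 - 42*(-283 - 285))*(6**3 - 7/4) = (-393991 - 42*(-568))*(216 - 7/4) = (-393991 + 23856)*(857/4) = -370135*857/4 = -317205695/4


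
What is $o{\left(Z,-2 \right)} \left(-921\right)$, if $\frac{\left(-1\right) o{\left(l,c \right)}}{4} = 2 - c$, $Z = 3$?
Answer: $14736$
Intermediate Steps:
$o{\left(l,c \right)} = -8 + 4 c$ ($o{\left(l,c \right)} = - 4 \left(2 - c\right) = -8 + 4 c$)
$o{\left(Z,-2 \right)} \left(-921\right) = \left(-8 + 4 \left(-2\right)\right) \left(-921\right) = \left(-8 - 8\right) \left(-921\right) = \left(-16\right) \left(-921\right) = 14736$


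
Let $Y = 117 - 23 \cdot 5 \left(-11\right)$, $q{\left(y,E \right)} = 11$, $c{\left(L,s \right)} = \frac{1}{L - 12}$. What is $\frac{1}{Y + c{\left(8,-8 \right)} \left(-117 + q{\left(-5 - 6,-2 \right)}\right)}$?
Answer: $\frac{2}{2817} \approx 0.00070998$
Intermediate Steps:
$c{\left(L,s \right)} = \frac{1}{-12 + L}$
$Y = 1382$ ($Y = 117 - -1265 = 117 + 1265 = 1382$)
$\frac{1}{Y + c{\left(8,-8 \right)} \left(-117 + q{\left(-5 - 6,-2 \right)}\right)} = \frac{1}{1382 + \frac{-117 + 11}{-12 + 8}} = \frac{1}{1382 + \frac{1}{-4} \left(-106\right)} = \frac{1}{1382 - - \frac{53}{2}} = \frac{1}{1382 + \frac{53}{2}} = \frac{1}{\frac{2817}{2}} = \frac{2}{2817}$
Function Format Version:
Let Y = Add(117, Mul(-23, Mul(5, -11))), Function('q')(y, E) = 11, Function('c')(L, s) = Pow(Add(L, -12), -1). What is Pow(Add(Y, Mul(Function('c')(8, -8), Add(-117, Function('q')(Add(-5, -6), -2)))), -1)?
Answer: Rational(2, 2817) ≈ 0.00070998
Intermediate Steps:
Function('c')(L, s) = Pow(Add(-12, L), -1)
Y = 1382 (Y = Add(117, Mul(-23, -55)) = Add(117, 1265) = 1382)
Pow(Add(Y, Mul(Function('c')(8, -8), Add(-117, Function('q')(Add(-5, -6), -2)))), -1) = Pow(Add(1382, Mul(Pow(Add(-12, 8), -1), Add(-117, 11))), -1) = Pow(Add(1382, Mul(Pow(-4, -1), -106)), -1) = Pow(Add(1382, Mul(Rational(-1, 4), -106)), -1) = Pow(Add(1382, Rational(53, 2)), -1) = Pow(Rational(2817, 2), -1) = Rational(2, 2817)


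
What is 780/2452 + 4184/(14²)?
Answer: 650753/30037 ≈ 21.665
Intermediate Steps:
780/2452 + 4184/(14²) = 780*(1/2452) + 4184/196 = 195/613 + 4184*(1/196) = 195/613 + 1046/49 = 650753/30037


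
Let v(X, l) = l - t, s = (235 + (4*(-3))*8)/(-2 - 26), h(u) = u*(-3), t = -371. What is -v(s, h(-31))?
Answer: -464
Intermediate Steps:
h(u) = -3*u
s = -139/28 (s = (235 - 12*8)/(-28) = (235 - 96)*(-1/28) = 139*(-1/28) = -139/28 ≈ -4.9643)
v(X, l) = 371 + l (v(X, l) = l - 1*(-371) = l + 371 = 371 + l)
-v(s, h(-31)) = -(371 - 3*(-31)) = -(371 + 93) = -1*464 = -464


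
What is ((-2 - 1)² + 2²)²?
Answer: 169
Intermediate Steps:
((-2 - 1)² + 2²)² = ((-3)² + 4)² = (9 + 4)² = 13² = 169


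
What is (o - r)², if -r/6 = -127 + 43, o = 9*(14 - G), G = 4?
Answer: 171396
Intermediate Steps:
o = 90 (o = 9*(14 - 1*4) = 9*(14 - 4) = 9*10 = 90)
r = 504 (r = -6*(-127 + 43) = -6*(-84) = 504)
(o - r)² = (90 - 1*504)² = (90 - 504)² = (-414)² = 171396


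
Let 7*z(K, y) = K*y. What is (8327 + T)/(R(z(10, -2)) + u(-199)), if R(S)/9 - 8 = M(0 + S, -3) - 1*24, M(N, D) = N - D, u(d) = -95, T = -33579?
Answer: 44191/416 ≈ 106.23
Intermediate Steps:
z(K, y) = K*y/7 (z(K, y) = (K*y)/7 = K*y/7)
R(S) = -117 + 9*S (R(S) = 72 + 9*(((0 + S) - 1*(-3)) - 1*24) = 72 + 9*((S + 3) - 24) = 72 + 9*((3 + S) - 24) = 72 + 9*(-21 + S) = 72 + (-189 + 9*S) = -117 + 9*S)
(8327 + T)/(R(z(10, -2)) + u(-199)) = (8327 - 33579)/((-117 + 9*((1/7)*10*(-2))) - 95) = -25252/((-117 + 9*(-20/7)) - 95) = -25252/((-117 - 180/7) - 95) = -25252/(-999/7 - 95) = -25252/(-1664/7) = -25252*(-7/1664) = 44191/416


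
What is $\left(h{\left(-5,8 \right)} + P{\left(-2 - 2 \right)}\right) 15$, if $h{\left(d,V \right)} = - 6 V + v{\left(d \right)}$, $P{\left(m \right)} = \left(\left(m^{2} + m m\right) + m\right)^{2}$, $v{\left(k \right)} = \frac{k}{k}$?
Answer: $11055$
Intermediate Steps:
$v{\left(k \right)} = 1$
$P{\left(m \right)} = \left(m + 2 m^{2}\right)^{2}$ ($P{\left(m \right)} = \left(\left(m^{2} + m^{2}\right) + m\right)^{2} = \left(2 m^{2} + m\right)^{2} = \left(m + 2 m^{2}\right)^{2}$)
$h{\left(d,V \right)} = 1 - 6 V$ ($h{\left(d,V \right)} = - 6 V + 1 = 1 - 6 V$)
$\left(h{\left(-5,8 \right)} + P{\left(-2 - 2 \right)}\right) 15 = \left(\left(1 - 48\right) + \left(-2 - 2\right)^{2} \left(1 + 2 \left(-2 - 2\right)\right)^{2}\right) 15 = \left(\left(1 - 48\right) + \left(-4\right)^{2} \left(1 + 2 \left(-4\right)\right)^{2}\right) 15 = \left(-47 + 16 \left(1 - 8\right)^{2}\right) 15 = \left(-47 + 16 \left(-7\right)^{2}\right) 15 = \left(-47 + 16 \cdot 49\right) 15 = \left(-47 + 784\right) 15 = 737 \cdot 15 = 11055$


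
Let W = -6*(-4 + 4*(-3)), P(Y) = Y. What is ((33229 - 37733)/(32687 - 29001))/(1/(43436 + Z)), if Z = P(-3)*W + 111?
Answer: -97419268/1843 ≈ -52859.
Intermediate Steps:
W = 96 (W = -6*(-4 - 12) = -6*(-16) = 96)
Z = -177 (Z = -3*96 + 111 = -288 + 111 = -177)
((33229 - 37733)/(32687 - 29001))/(1/(43436 + Z)) = ((33229 - 37733)/(32687 - 29001))/(1/(43436 - 177)) = (-4504/3686)/(1/43259) = (-4504*1/3686)/(1/43259) = -2252/1843*43259 = -97419268/1843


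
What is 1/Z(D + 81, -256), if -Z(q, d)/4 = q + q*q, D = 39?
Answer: -1/58080 ≈ -1.7218e-5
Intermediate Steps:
Z(q, d) = -4*q - 4*q² (Z(q, d) = -4*(q + q*q) = -4*(q + q²) = -4*q - 4*q²)
1/Z(D + 81, -256) = 1/(-4*(39 + 81)*(1 + (39 + 81))) = 1/(-4*120*(1 + 120)) = 1/(-4*120*121) = 1/(-58080) = -1/58080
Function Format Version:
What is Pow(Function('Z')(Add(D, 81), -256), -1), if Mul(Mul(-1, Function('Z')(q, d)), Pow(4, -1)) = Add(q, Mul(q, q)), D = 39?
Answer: Rational(-1, 58080) ≈ -1.7218e-5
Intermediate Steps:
Function('Z')(q, d) = Add(Mul(-4, q), Mul(-4, Pow(q, 2))) (Function('Z')(q, d) = Mul(-4, Add(q, Mul(q, q))) = Mul(-4, Add(q, Pow(q, 2))) = Add(Mul(-4, q), Mul(-4, Pow(q, 2))))
Pow(Function('Z')(Add(D, 81), -256), -1) = Pow(Mul(-4, Add(39, 81), Add(1, Add(39, 81))), -1) = Pow(Mul(-4, 120, Add(1, 120)), -1) = Pow(Mul(-4, 120, 121), -1) = Pow(-58080, -1) = Rational(-1, 58080)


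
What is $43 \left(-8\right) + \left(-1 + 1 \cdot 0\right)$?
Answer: $-345$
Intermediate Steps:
$43 \left(-8\right) + \left(-1 + 1 \cdot 0\right) = -344 + \left(-1 + 0\right) = -344 - 1 = -345$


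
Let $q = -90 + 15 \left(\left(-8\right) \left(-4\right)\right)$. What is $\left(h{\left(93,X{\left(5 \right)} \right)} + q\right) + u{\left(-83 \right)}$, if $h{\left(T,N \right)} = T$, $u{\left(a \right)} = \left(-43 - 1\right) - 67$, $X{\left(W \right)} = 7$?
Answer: $372$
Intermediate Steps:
$q = 390$ ($q = -90 + 15 \cdot 32 = -90 + 480 = 390$)
$u{\left(a \right)} = -111$ ($u{\left(a \right)} = \left(-43 - 1\right) - 67 = -44 - 67 = -111$)
$\left(h{\left(93,X{\left(5 \right)} \right)} + q\right) + u{\left(-83 \right)} = \left(93 + 390\right) - 111 = 483 - 111 = 372$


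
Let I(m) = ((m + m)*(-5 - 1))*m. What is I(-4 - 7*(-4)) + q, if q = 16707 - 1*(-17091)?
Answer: 26886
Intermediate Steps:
q = 33798 (q = 16707 + 17091 = 33798)
I(m) = -12*m² (I(m) = ((2*m)*(-6))*m = (-12*m)*m = -12*m²)
I(-4 - 7*(-4)) + q = -12*(-4 - 7*(-4))² + 33798 = -12*(-4 + 28)² + 33798 = -12*24² + 33798 = -12*576 + 33798 = -6912 + 33798 = 26886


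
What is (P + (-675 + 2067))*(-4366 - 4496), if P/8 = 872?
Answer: -74157216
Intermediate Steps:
P = 6976 (P = 8*872 = 6976)
(P + (-675 + 2067))*(-4366 - 4496) = (6976 + (-675 + 2067))*(-4366 - 4496) = (6976 + 1392)*(-8862) = 8368*(-8862) = -74157216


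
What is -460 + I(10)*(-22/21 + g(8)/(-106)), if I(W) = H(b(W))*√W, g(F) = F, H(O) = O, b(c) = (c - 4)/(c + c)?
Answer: -460 - 125*√10/371 ≈ -461.07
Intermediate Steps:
b(c) = (-4 + c)/(2*c) (b(c) = (-4 + c)/((2*c)) = (-4 + c)*(1/(2*c)) = (-4 + c)/(2*c))
I(W) = (-4 + W)/(2*√W) (I(W) = ((-4 + W)/(2*W))*√W = (-4 + W)/(2*√W))
-460 + I(10)*(-22/21 + g(8)/(-106)) = -460 + ((-4 + 10)/(2*√10))*(-22/21 + 8/(-106)) = -460 + ((½)*(√10/10)*6)*(-22*1/21 + 8*(-1/106)) = -460 + (3*√10/10)*(-22/21 - 4/53) = -460 + (3*√10/10)*(-1250/1113) = -460 - 125*√10/371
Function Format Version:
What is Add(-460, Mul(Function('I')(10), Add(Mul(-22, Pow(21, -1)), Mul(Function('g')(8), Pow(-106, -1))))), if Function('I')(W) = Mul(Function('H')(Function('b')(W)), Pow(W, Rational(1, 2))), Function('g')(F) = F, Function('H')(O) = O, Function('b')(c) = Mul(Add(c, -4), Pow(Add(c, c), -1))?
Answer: Add(-460, Mul(Rational(-125, 371), Pow(10, Rational(1, 2)))) ≈ -461.07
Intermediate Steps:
Function('b')(c) = Mul(Rational(1, 2), Pow(c, -1), Add(-4, c)) (Function('b')(c) = Mul(Add(-4, c), Pow(Mul(2, c), -1)) = Mul(Add(-4, c), Mul(Rational(1, 2), Pow(c, -1))) = Mul(Rational(1, 2), Pow(c, -1), Add(-4, c)))
Function('I')(W) = Mul(Rational(1, 2), Pow(W, Rational(-1, 2)), Add(-4, W)) (Function('I')(W) = Mul(Mul(Rational(1, 2), Pow(W, -1), Add(-4, W)), Pow(W, Rational(1, 2))) = Mul(Rational(1, 2), Pow(W, Rational(-1, 2)), Add(-4, W)))
Add(-460, Mul(Function('I')(10), Add(Mul(-22, Pow(21, -1)), Mul(Function('g')(8), Pow(-106, -1))))) = Add(-460, Mul(Mul(Rational(1, 2), Pow(10, Rational(-1, 2)), Add(-4, 10)), Add(Mul(-22, Pow(21, -1)), Mul(8, Pow(-106, -1))))) = Add(-460, Mul(Mul(Rational(1, 2), Mul(Rational(1, 10), Pow(10, Rational(1, 2))), 6), Add(Mul(-22, Rational(1, 21)), Mul(8, Rational(-1, 106))))) = Add(-460, Mul(Mul(Rational(3, 10), Pow(10, Rational(1, 2))), Add(Rational(-22, 21), Rational(-4, 53)))) = Add(-460, Mul(Mul(Rational(3, 10), Pow(10, Rational(1, 2))), Rational(-1250, 1113))) = Add(-460, Mul(Rational(-125, 371), Pow(10, Rational(1, 2))))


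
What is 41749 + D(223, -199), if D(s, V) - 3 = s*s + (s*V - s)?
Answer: 46881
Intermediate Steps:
D(s, V) = 3 + s² - s + V*s (D(s, V) = 3 + (s*s + (s*V - s)) = 3 + (s² + (V*s - s)) = 3 + (s² + (-s + V*s)) = 3 + (s² - s + V*s) = 3 + s² - s + V*s)
41749 + D(223, -199) = 41749 + (3 + 223² - 1*223 - 199*223) = 41749 + (3 + 49729 - 223 - 44377) = 41749 + 5132 = 46881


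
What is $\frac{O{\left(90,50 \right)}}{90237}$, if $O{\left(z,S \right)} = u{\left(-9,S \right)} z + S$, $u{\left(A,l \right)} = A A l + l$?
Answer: $\frac{369050}{90237} \approx 4.0898$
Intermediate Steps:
$u{\left(A,l \right)} = l + l A^{2}$ ($u{\left(A,l \right)} = A^{2} l + l = l A^{2} + l = l + l A^{2}$)
$O{\left(z,S \right)} = S + 82 S z$ ($O{\left(z,S \right)} = S \left(1 + \left(-9\right)^{2}\right) z + S = S \left(1 + 81\right) z + S = S 82 z + S = 82 S z + S = S + 82 S z$)
$\frac{O{\left(90,50 \right)}}{90237} = \frac{50 \left(1 + 82 \cdot 90\right)}{90237} = 50 \left(1 + 7380\right) \frac{1}{90237} = 50 \cdot 7381 \cdot \frac{1}{90237} = 369050 \cdot \frac{1}{90237} = \frac{369050}{90237}$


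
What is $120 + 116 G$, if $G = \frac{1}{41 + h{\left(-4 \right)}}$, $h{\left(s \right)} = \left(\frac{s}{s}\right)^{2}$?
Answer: $\frac{2578}{21} \approx 122.76$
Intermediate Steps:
$h{\left(s \right)} = 1$ ($h{\left(s \right)} = 1^{2} = 1$)
$G = \frac{1}{42}$ ($G = \frac{1}{41 + 1} = \frac{1}{42} \approx 0.02381$)
$120 + 116 G = 120 + 116 \cdot \frac{1}{42} = 120 + \frac{58}{21} = \frac{2578}{21}$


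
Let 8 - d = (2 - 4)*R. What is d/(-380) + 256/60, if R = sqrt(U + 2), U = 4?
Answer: 242/57 - sqrt(6)/190 ≈ 4.2327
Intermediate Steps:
R = sqrt(6) (R = sqrt(4 + 2) = sqrt(6) ≈ 2.4495)
d = 8 + 2*sqrt(6) (d = 8 - (2 - 4)*sqrt(6) = 8 - (-2)*sqrt(6) = 8 + 2*sqrt(6) ≈ 12.899)
d/(-380) + 256/60 = (8 + 2*sqrt(6))/(-380) + 256/60 = (8 + 2*sqrt(6))*(-1/380) + 256*(1/60) = (-2/95 - sqrt(6)/190) + 64/15 = 242/57 - sqrt(6)/190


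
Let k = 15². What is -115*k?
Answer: -25875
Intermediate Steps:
k = 225
-115*k = -115*225 = -25875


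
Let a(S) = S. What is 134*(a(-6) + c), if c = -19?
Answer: -3350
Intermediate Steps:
134*(a(-6) + c) = 134*(-6 - 19) = 134*(-25) = -3350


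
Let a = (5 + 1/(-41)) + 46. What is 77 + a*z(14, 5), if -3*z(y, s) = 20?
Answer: -32329/123 ≈ -262.84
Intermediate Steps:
z(y, s) = -20/3 (z(y, s) = -1/3*20 = -20/3)
a = 2090/41 (a = (5 - 1/41) + 46 = 204/41 + 46 = 2090/41 ≈ 50.976)
77 + a*z(14, 5) = 77 + (2090/41)*(-20/3) = 77 - 41800/123 = -32329/123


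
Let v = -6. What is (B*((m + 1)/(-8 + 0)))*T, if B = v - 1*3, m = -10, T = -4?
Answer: 81/2 ≈ 40.500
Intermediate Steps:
B = -9 (B = -6 - 1*3 = -6 - 3 = -9)
(B*((m + 1)/(-8 + 0)))*T = -9*(-10 + 1)/(-8 + 0)*(-4) = -(-81)/(-8)*(-4) = -(-81)*(-1)/8*(-4) = -9*9/8*(-4) = -81/8*(-4) = 81/2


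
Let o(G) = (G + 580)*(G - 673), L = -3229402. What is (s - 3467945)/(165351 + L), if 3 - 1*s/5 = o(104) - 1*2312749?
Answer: -10041795/3064051 ≈ -3.2773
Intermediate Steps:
o(G) = (-673 + G)*(580 + G) (o(G) = (580 + G)*(-673 + G) = (-673 + G)*(580 + G))
s = 13509740 (s = 15 - 5*((-390340 + 104² - 93*104) - 1*2312749) = 15 - 5*((-390340 + 10816 - 9672) - 2312749) = 15 - 5*(-389196 - 2312749) = 15 - 5*(-2701945) = 15 + 13509725 = 13509740)
(s - 3467945)/(165351 + L) = (13509740 - 3467945)/(165351 - 3229402) = 10041795/(-3064051) = 10041795*(-1/3064051) = -10041795/3064051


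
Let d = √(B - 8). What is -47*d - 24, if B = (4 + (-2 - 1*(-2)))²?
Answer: -24 - 94*√2 ≈ -156.94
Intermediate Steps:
B = 16 (B = (4 + (-2 + 2))² = (4 + 0)² = 4² = 16)
d = 2*√2 (d = √(16 - 8) = √8 = 2*√2 ≈ 2.8284)
-47*d - 24 = -94*√2 - 24 = -24 - 94*√2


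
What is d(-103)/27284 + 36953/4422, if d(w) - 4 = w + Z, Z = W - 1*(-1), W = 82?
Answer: 252038725/30162462 ≈ 8.3560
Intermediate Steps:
Z = 83 (Z = 82 - 1*(-1) = 82 + 1 = 83)
d(w) = 87 + w (d(w) = 4 + (w + 83) = 4 + (83 + w) = 87 + w)
d(-103)/27284 + 36953/4422 = (87 - 103)/27284 + 36953/4422 = -16*1/27284 + 36953*(1/4422) = -4/6821 + 36953/4422 = 252038725/30162462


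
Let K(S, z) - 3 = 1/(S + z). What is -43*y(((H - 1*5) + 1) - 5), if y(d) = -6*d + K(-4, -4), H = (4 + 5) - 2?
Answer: -5117/8 ≈ -639.63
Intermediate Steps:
K(S, z) = 3 + 1/(S + z)
H = 7 (H = 9 - 2 = 7)
y(d) = 23/8 - 6*d (y(d) = -6*d + (1 + 3*(-4) + 3*(-4))/(-4 - 4) = -6*d + (1 - 12 - 12)/(-8) = -6*d - ⅛*(-23) = -6*d + 23/8 = 23/8 - 6*d)
-43*y(((H - 1*5) + 1) - 5) = -43*(23/8 - 6*(((7 - 1*5) + 1) - 5)) = -43*(23/8 - 6*(((7 - 5) + 1) - 5)) = -43*(23/8 - 6*((2 + 1) - 5)) = -43*(23/8 - 6*(3 - 5)) = -43*(23/8 - 6*(-2)) = -43*(23/8 + 12) = -43*119/8 = -5117/8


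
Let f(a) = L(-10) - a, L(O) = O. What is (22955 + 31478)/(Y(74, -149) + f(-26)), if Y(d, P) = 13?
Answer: 1877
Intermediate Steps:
f(a) = -10 - a
(22955 + 31478)/(Y(74, -149) + f(-26)) = (22955 + 31478)/(13 + (-10 - 1*(-26))) = 54433/(13 + (-10 + 26)) = 54433/(13 + 16) = 54433/29 = 54433*(1/29) = 1877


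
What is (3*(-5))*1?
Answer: -15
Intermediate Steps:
(3*(-5))*1 = -15*1 = -15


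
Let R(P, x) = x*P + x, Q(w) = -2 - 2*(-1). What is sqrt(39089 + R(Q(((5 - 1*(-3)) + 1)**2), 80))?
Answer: sqrt(39169) ≈ 197.91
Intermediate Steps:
Q(w) = 0 (Q(w) = -2 + 2 = 0)
R(P, x) = x + P*x (R(P, x) = P*x + x = x + P*x)
sqrt(39089 + R(Q(((5 - 1*(-3)) + 1)**2), 80)) = sqrt(39089 + 80*(1 + 0)) = sqrt(39089 + 80*1) = sqrt(39089 + 80) = sqrt(39169)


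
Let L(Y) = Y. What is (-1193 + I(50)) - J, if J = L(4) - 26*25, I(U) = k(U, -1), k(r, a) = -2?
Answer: -549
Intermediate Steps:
I(U) = -2
J = -646 (J = 4 - 26*25 = 4 - 650 = -646)
(-1193 + I(50)) - J = (-1193 - 2) - 1*(-646) = -1195 + 646 = -549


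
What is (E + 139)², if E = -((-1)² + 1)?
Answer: 18769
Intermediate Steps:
E = -2 (E = -(1 + 1) = -1*2 = -2)
(E + 139)² = (-2 + 139)² = 137² = 18769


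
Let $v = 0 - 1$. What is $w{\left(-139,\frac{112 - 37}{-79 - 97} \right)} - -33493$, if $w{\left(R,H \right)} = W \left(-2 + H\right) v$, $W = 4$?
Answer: $\frac{1474119}{44} \approx 33503.0$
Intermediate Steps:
$v = -1$
$w{\left(R,H \right)} = 8 - 4 H$ ($w{\left(R,H \right)} = 4 \left(-2 + H\right) \left(-1\right) = \left(-8 + 4 H\right) \left(-1\right) = 8 - 4 H$)
$w{\left(-139,\frac{112 - 37}{-79 - 97} \right)} - -33493 = \left(8 - 4 \frac{112 - 37}{-79 - 97}\right) - -33493 = \left(8 - 4 \frac{75}{-176}\right) + 33493 = \left(8 - 4 \cdot 75 \left(- \frac{1}{176}\right)\right) + 33493 = \left(8 - - \frac{75}{44}\right) + 33493 = \left(8 + \frac{75}{44}\right) + 33493 = \frac{427}{44} + 33493 = \frac{1474119}{44}$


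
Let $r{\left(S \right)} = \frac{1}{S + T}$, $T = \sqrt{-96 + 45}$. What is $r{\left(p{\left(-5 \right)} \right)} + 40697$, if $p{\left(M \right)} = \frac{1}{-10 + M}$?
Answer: $\frac{40682 i + 610455 \sqrt{51}}{i + 15 \sqrt{51}} \approx 40697.0 - 0.14002 i$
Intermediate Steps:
$T = i \sqrt{51}$ ($T = \sqrt{-51} = i \sqrt{51} \approx 7.1414 i$)
$r{\left(S \right)} = \frac{1}{S + i \sqrt{51}}$
$r{\left(p{\left(-5 \right)} \right)} + 40697 = \frac{1}{\frac{1}{-10 - 5} + i \sqrt{51}} + 40697 = \frac{1}{\frac{1}{-15} + i \sqrt{51}} + 40697 = \frac{1}{- \frac{1}{15} + i \sqrt{51}} + 40697 = 40697 + \frac{1}{- \frac{1}{15} + i \sqrt{51}}$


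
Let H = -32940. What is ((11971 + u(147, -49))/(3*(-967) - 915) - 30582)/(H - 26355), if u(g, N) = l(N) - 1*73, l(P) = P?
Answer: 116712761/226269720 ≈ 0.51581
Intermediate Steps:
u(g, N) = -73 + N (u(g, N) = N - 1*73 = N - 73 = -73 + N)
((11971 + u(147, -49))/(3*(-967) - 915) - 30582)/(H - 26355) = ((11971 + (-73 - 49))/(3*(-967) - 915) - 30582)/(-32940 - 26355) = ((11971 - 122)/(-2901 - 915) - 30582)/(-59295) = (11849/(-3816) - 30582)*(-1/59295) = (11849*(-1/3816) - 30582)*(-1/59295) = (-11849/3816 - 30582)*(-1/59295) = -116712761/3816*(-1/59295) = 116712761/226269720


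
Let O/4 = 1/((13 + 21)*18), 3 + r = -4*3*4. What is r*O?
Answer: -1/3 ≈ -0.33333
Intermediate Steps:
r = -51 (r = -3 - 4*3*4 = -3 - 12*4 = -3 - 48 = -51)
O = 1/153 (O = 4/(((13 + 21)*18)) = 4/((34*18)) = 4/612 = 4*(1/612) = 1/153 ≈ 0.0065359)
r*O = -51*1/153 = -1/3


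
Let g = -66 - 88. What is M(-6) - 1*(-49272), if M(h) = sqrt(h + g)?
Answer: 49272 + 4*I*sqrt(10) ≈ 49272.0 + 12.649*I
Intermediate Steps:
g = -154
M(h) = sqrt(-154 + h) (M(h) = sqrt(h - 154) = sqrt(-154 + h))
M(-6) - 1*(-49272) = sqrt(-154 - 6) - 1*(-49272) = sqrt(-160) + 49272 = 4*I*sqrt(10) + 49272 = 49272 + 4*I*sqrt(10)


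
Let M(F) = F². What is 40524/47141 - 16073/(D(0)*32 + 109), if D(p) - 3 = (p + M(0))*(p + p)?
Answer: -749389873/9663905 ≈ -77.545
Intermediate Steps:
D(p) = 3 + 2*p² (D(p) = 3 + (p + 0²)*(p + p) = 3 + (p + 0)*(2*p) = 3 + p*(2*p) = 3 + 2*p²)
40524/47141 - 16073/(D(0)*32 + 109) = 40524/47141 - 16073/((3 + 2*0²)*32 + 109) = 40524*(1/47141) - 16073/((3 + 2*0)*32 + 109) = 40524/47141 - 16073/((3 + 0)*32 + 109) = 40524/47141 - 16073/(3*32 + 109) = 40524/47141 - 16073/(96 + 109) = 40524/47141 - 16073/205 = -749389873/9663905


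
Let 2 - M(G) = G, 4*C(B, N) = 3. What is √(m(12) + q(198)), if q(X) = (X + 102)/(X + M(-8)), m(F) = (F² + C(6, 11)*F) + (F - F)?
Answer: √104403/26 ≈ 12.427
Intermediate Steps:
C(B, N) = ¾ (C(B, N) = (¼)*3 = ¾)
m(F) = F² + 3*F/4 (m(F) = (F² + 3*F/4) + (F - F) = (F² + 3*F/4) + 0 = F² + 3*F/4)
M(G) = 2 - G
q(X) = (102 + X)/(10 + X) (q(X) = (X + 102)/(X + (2 - 1*(-8))) = (102 + X)/(X + (2 + 8)) = (102 + X)/(X + 10) = (102 + X)/(10 + X))
√(m(12) + q(198)) = √((¼)*12*(3 + 4*12) + (102 + 198)/(10 + 198)) = √((¼)*12*(3 + 48) + 300/208) = √((¼)*12*51 + (1/208)*300) = √(153 + 75/52) = √(8031/52) = √104403/26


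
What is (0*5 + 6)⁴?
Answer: 1296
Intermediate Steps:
(0*5 + 6)⁴ = (0 + 6)⁴ = 6⁴ = 1296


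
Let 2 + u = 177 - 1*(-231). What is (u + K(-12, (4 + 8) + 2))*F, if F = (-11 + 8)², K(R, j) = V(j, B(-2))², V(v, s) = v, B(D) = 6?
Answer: 5418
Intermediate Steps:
K(R, j) = j²
u = 406 (u = -2 + (177 - 1*(-231)) = -2 + (177 + 231) = -2 + 408 = 406)
F = 9 (F = (-3)² = 9)
(u + K(-12, (4 + 8) + 2))*F = (406 + ((4 + 8) + 2)²)*9 = (406 + (12 + 2)²)*9 = (406 + 14²)*9 = (406 + 196)*9 = 602*9 = 5418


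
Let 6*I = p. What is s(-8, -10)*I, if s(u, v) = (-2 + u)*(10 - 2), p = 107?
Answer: -4280/3 ≈ -1426.7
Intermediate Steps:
s(u, v) = -16 + 8*u (s(u, v) = (-2 + u)*8 = -16 + 8*u)
I = 107/6 (I = (⅙)*107 = 107/6 ≈ 17.833)
s(-8, -10)*I = (-16 + 8*(-8))*(107/6) = (-16 - 64)*(107/6) = -80*107/6 = -4280/3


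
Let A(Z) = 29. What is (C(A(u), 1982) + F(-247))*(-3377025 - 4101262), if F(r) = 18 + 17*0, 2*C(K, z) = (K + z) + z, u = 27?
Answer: -30130018323/2 ≈ -1.5065e+10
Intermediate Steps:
C(K, z) = z + K/2 (C(K, z) = ((K + z) + z)/2 = (K + 2*z)/2 = z + K/2)
F(r) = 18 (F(r) = 18 + 0 = 18)
(C(A(u), 1982) + F(-247))*(-3377025 - 4101262) = ((1982 + (½)*29) + 18)*(-3377025 - 4101262) = ((1982 + 29/2) + 18)*(-7478287) = (3993/2 + 18)*(-7478287) = (4029/2)*(-7478287) = -30130018323/2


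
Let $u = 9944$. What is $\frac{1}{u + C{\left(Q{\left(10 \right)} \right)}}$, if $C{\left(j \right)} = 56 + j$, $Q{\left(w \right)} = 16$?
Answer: $\frac{1}{10016} \approx 9.984 \cdot 10^{-5}$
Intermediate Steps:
$\frac{1}{u + C{\left(Q{\left(10 \right)} \right)}} = \frac{1}{9944 + \left(56 + 16\right)} = \frac{1}{9944 + 72} = \frac{1}{10016}$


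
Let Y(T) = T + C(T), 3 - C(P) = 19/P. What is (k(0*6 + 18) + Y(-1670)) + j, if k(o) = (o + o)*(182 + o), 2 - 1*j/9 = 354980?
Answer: -5326079211/1670 ≈ -3.1893e+6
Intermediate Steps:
j = -3194802 (j = 18 - 9*354980 = 18 - 3194820 = -3194802)
C(P) = 3 - 19/P
k(o) = 2*o*(182 + o) (k(o) = (2*o)*(182 + o) = 2*o*(182 + o))
Y(T) = 3 + T - 19/T (Y(T) = T + (3 - 19/T) = 3 + T - 19/T)
(k(0*6 + 18) + Y(-1670)) + j = (2*(0*6 + 18)*(182 + (0*6 + 18)) + (3 - 1670 - 19/(-1670))) - 3194802 = (2*(0 + 18)*(182 + (0 + 18)) + (3 - 1670 - 19*(-1/1670))) - 3194802 = (2*18*(182 + 18) + (3 - 1670 + 19/1670)) - 3194802 = (2*18*200 - 2783871/1670) - 3194802 = (7200 - 2783871/1670) - 3194802 = 9240129/1670 - 3194802 = -5326079211/1670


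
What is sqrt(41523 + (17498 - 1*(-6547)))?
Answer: 4*sqrt(4098) ≈ 256.06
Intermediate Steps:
sqrt(41523 + (17498 - 1*(-6547))) = sqrt(41523 + (17498 + 6547)) = sqrt(41523 + 24045) = sqrt(65568) = 4*sqrt(4098)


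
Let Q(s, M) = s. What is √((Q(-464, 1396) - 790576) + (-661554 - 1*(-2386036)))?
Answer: √933442 ≈ 966.15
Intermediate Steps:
√((Q(-464, 1396) - 790576) + (-661554 - 1*(-2386036))) = √((-464 - 790576) + (-661554 - 1*(-2386036))) = √(-791040 + (-661554 + 2386036)) = √(-791040 + 1724482) = √933442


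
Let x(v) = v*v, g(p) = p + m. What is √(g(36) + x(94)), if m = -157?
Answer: √8715 ≈ 93.354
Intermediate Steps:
g(p) = -157 + p (g(p) = p - 157 = -157 + p)
x(v) = v²
√(g(36) + x(94)) = √((-157 + 36) + 94²) = √(-121 + 8836) = √8715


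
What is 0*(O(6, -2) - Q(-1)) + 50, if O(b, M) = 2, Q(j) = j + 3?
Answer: 50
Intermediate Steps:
Q(j) = 3 + j
0*(O(6, -2) - Q(-1)) + 50 = 0*(2 - (3 - 1)) + 50 = 0*(2 - 1*2) + 50 = 0*(2 - 2) + 50 = 0*0 + 50 = 0 + 50 = 50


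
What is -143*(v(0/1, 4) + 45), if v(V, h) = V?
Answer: -6435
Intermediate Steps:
-143*(v(0/1, 4) + 45) = -143*(0/1 + 45) = -143*(0*1 + 45) = -143*(0 + 45) = -143*45 = -6435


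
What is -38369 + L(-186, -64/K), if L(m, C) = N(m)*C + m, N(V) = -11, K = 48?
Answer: -115621/3 ≈ -38540.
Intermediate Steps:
L(m, C) = m - 11*C (L(m, C) = -11*C + m = m - 11*C)
-38369 + L(-186, -64/K) = -38369 + (-186 - (-704)/48) = -38369 + (-186 - 11*(-4/3)) = -38369 + (-186 + 44/3) = -38369 - 514/3 = -115621/3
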